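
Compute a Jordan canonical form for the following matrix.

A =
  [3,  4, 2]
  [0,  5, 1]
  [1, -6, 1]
J_3(3)

The characteristic polynomial is
  det(x·I − A) = x^3 - 9*x^2 + 27*x - 27 = (x - 3)^3

Eigenvalues and multiplicities (the geometric multiplicity of λ is n − rank(A − λI), which equals the number of Jordan blocks for λ):
  λ = 3: algebraic multiplicity = 3, geometric multiplicity = 1

Determining the block sizes for each eigenvalue:
  λ = 3: one block (gm = 1), so the single block has size am = 3 → block sizes [3]

Assembling the blocks gives a Jordan form
J =
  [3, 1, 0]
  [0, 3, 1]
  [0, 0, 3]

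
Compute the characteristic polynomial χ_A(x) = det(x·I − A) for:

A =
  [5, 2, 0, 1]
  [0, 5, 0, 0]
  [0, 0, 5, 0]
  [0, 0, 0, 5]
x^4 - 20*x^3 + 150*x^2 - 500*x + 625

Expanding det(x·I − A) (e.g. by cofactor expansion or by noting that A is similar to its Jordan form J, which has the same characteristic polynomial as A) gives
  χ_A(x) = x^4 - 20*x^3 + 150*x^2 - 500*x + 625
which factors as (x - 5)^4. The eigenvalues (with algebraic multiplicities) are λ = 5 with multiplicity 4.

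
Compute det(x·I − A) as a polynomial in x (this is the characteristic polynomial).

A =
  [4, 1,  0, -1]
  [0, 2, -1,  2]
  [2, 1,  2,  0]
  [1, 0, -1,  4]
x^4 - 12*x^3 + 54*x^2 - 108*x + 81

Expanding det(x·I − A) (e.g. by cofactor expansion or by noting that A is similar to its Jordan form J, which has the same characteristic polynomial as A) gives
  χ_A(x) = x^4 - 12*x^3 + 54*x^2 - 108*x + 81
which factors as (x - 3)^4. The eigenvalues (with algebraic multiplicities) are λ = 3 with multiplicity 4.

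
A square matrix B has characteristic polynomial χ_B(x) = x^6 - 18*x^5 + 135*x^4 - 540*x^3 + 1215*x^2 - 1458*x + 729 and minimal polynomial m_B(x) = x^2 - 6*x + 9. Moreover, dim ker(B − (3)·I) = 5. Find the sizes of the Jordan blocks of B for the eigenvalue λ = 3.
Block sizes for λ = 3: [2, 1, 1, 1, 1]

Step 1 — from the characteristic polynomial, algebraic multiplicity of λ = 3 is 6. From dim ker(B − (3)·I) = 5, there are exactly 5 Jordan blocks for λ = 3.
Step 2 — from the minimal polynomial, the factor (x − 3)^2 tells us the largest block for λ = 3 has size 2.
Step 3 — with total size 6, 5 blocks, and largest block 2, the block sizes (in nonincreasing order) are [2, 1, 1, 1, 1].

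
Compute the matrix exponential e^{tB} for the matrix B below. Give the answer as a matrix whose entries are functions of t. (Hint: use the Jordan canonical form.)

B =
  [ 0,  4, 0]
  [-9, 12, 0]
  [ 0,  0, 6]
e^{tB} =
  [-6*t*exp(6*t) + exp(6*t), 4*t*exp(6*t), 0]
  [-9*t*exp(6*t), 6*t*exp(6*t) + exp(6*t), 0]
  [0, 0, exp(6*t)]

Strategy: write B = P · J · P⁻¹ where J is a Jordan canonical form, so e^{tB} = P · e^{tJ} · P⁻¹, and e^{tJ} can be computed block-by-block.

B has Jordan form
J =
  [6, 1, 0]
  [0, 6, 0]
  [0, 0, 6]
(up to reordering of blocks).

Per-block formulas:
  For a 1×1 block at λ = 6: exp(t · [6]) = [e^(6t)].
  For a 2×2 Jordan block J_2(6): exp(t · J_2(6)) = e^(6t)·(I + t·N), where N is the 2×2 nilpotent shift.

After assembling e^{tJ} and conjugating by P, we get:

e^{tB} =
  [-6*t*exp(6*t) + exp(6*t), 4*t*exp(6*t), 0]
  [-9*t*exp(6*t), 6*t*exp(6*t) + exp(6*t), 0]
  [0, 0, exp(6*t)]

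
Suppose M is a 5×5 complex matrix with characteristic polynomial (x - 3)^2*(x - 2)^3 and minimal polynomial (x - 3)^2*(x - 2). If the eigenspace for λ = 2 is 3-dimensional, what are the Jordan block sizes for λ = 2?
Block sizes for λ = 2: [1, 1, 1]

Step 1 — from the characteristic polynomial, algebraic multiplicity of λ = 2 is 3. From dim ker(M − (2)·I) = 3, there are exactly 3 Jordan blocks for λ = 2.
Step 2 — from the minimal polynomial, the factor (x − 2) tells us the largest block for λ = 2 has size 1.
Step 3 — with total size 3, 3 blocks, and largest block 1, the block sizes (in nonincreasing order) are [1, 1, 1].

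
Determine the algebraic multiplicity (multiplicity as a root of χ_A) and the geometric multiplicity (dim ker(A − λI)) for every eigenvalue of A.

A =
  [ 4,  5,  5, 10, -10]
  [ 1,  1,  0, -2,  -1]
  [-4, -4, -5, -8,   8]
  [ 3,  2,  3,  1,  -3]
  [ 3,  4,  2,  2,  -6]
λ = -1: alg = 5, geom = 2

Step 1 — factor the characteristic polynomial to read off the algebraic multiplicities:
  χ_A(x) = (x + 1)^5

Step 2 — compute geometric multiplicities via the rank-nullity identity g(λ) = n − rank(A − λI):
  rank(A − (-1)·I) = 3, so dim ker(A − (-1)·I) = n − 3 = 2

Summary:
  λ = -1: algebraic multiplicity = 5, geometric multiplicity = 2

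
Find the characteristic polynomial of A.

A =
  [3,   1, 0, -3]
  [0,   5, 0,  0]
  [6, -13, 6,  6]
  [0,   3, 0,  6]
x^4 - 20*x^3 + 147*x^2 - 468*x + 540

Expanding det(x·I − A) (e.g. by cofactor expansion or by noting that A is similar to its Jordan form J, which has the same characteristic polynomial as A) gives
  χ_A(x) = x^4 - 20*x^3 + 147*x^2 - 468*x + 540
which factors as (x - 6)^2*(x - 5)*(x - 3). The eigenvalues (with algebraic multiplicities) are λ = 3 with multiplicity 1, λ = 5 with multiplicity 1, λ = 6 with multiplicity 2.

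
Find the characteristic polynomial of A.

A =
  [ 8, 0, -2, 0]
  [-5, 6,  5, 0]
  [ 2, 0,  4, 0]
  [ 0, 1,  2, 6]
x^4 - 24*x^3 + 216*x^2 - 864*x + 1296

Expanding det(x·I − A) (e.g. by cofactor expansion or by noting that A is similar to its Jordan form J, which has the same characteristic polynomial as A) gives
  χ_A(x) = x^4 - 24*x^3 + 216*x^2 - 864*x + 1296
which factors as (x - 6)^4. The eigenvalues (with algebraic multiplicities) are λ = 6 with multiplicity 4.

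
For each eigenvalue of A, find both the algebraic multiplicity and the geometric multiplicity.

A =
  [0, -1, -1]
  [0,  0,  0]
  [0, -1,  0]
λ = 0: alg = 3, geom = 1

Step 1 — factor the characteristic polynomial to read off the algebraic multiplicities:
  χ_A(x) = x^3

Step 2 — compute geometric multiplicities via the rank-nullity identity g(λ) = n − rank(A − λI):
  rank(A − (0)·I) = 2, so dim ker(A − (0)·I) = n − 2 = 1

Summary:
  λ = 0: algebraic multiplicity = 3, geometric multiplicity = 1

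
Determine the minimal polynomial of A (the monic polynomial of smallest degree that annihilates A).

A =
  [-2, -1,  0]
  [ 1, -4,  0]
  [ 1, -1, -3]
x^2 + 6*x + 9

The characteristic polynomial is χ_A(x) = (x + 3)^3, so the eigenvalues are known. The minimal polynomial is
  m_A(x) = Π_λ (x − λ)^{k_λ}
where k_λ is the size of the *largest* Jordan block for λ (equivalently, the smallest k with (A − λI)^k v = 0 for every generalised eigenvector v of λ).

  λ = -3: largest Jordan block has size 2, contributing (x + 3)^2

So m_A(x) = (x + 3)^2 = x^2 + 6*x + 9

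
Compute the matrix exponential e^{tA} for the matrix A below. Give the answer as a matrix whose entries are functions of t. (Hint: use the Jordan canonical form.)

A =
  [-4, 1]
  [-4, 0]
e^{tA} =
  [-2*t*exp(-2*t) + exp(-2*t), t*exp(-2*t)]
  [-4*t*exp(-2*t), 2*t*exp(-2*t) + exp(-2*t)]

Strategy: write A = P · J · P⁻¹ where J is a Jordan canonical form, so e^{tA} = P · e^{tJ} · P⁻¹, and e^{tJ} can be computed block-by-block.

A has Jordan form
J =
  [-2,  1]
  [ 0, -2]
(up to reordering of blocks).

Per-block formulas:
  For a 2×2 Jordan block J_2(-2): exp(t · J_2(-2)) = e^(-2t)·(I + t·N), where N is the 2×2 nilpotent shift.

After assembling e^{tJ} and conjugating by P, we get:

e^{tA} =
  [-2*t*exp(-2*t) + exp(-2*t), t*exp(-2*t)]
  [-4*t*exp(-2*t), 2*t*exp(-2*t) + exp(-2*t)]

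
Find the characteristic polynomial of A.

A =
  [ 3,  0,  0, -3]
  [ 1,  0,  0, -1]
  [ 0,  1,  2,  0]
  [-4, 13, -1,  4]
x^4 - 9*x^3 + 27*x^2 - 27*x

Expanding det(x·I − A) (e.g. by cofactor expansion or by noting that A is similar to its Jordan form J, which has the same characteristic polynomial as A) gives
  χ_A(x) = x^4 - 9*x^3 + 27*x^2 - 27*x
which factors as x*(x - 3)^3. The eigenvalues (with algebraic multiplicities) are λ = 0 with multiplicity 1, λ = 3 with multiplicity 3.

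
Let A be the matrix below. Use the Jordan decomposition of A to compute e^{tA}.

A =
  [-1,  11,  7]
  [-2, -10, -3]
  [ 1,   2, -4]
e^{tA} =
  [t^2*exp(-5*t)/2 + 4*t*exp(-5*t) + exp(-5*t), 3*t^2*exp(-5*t)/2 + 11*t*exp(-5*t), t^2*exp(-5*t) + 7*t*exp(-5*t)]
  [-t^2*exp(-5*t)/2 - 2*t*exp(-5*t), -3*t^2*exp(-5*t)/2 - 5*t*exp(-5*t) + exp(-5*t), -t^2*exp(-5*t) - 3*t*exp(-5*t)]
  [t^2*exp(-5*t)/2 + t*exp(-5*t), 3*t^2*exp(-5*t)/2 + 2*t*exp(-5*t), t^2*exp(-5*t) + t*exp(-5*t) + exp(-5*t)]

Strategy: write A = P · J · P⁻¹ where J is a Jordan canonical form, so e^{tA} = P · e^{tJ} · P⁻¹, and e^{tJ} can be computed block-by-block.

A has Jordan form
J =
  [-5,  1,  0]
  [ 0, -5,  1]
  [ 0,  0, -5]
(up to reordering of blocks).

Per-block formulas:
  For a 3×3 Jordan block J_3(-5): exp(t · J_3(-5)) = e^(-5t)·(I + t·N + (t^2/2)·N^2), where N is the 3×3 nilpotent shift.

After assembling e^{tJ} and conjugating by P, we get:

e^{tA} =
  [t^2*exp(-5*t)/2 + 4*t*exp(-5*t) + exp(-5*t), 3*t^2*exp(-5*t)/2 + 11*t*exp(-5*t), t^2*exp(-5*t) + 7*t*exp(-5*t)]
  [-t^2*exp(-5*t)/2 - 2*t*exp(-5*t), -3*t^2*exp(-5*t)/2 - 5*t*exp(-5*t) + exp(-5*t), -t^2*exp(-5*t) - 3*t*exp(-5*t)]
  [t^2*exp(-5*t)/2 + t*exp(-5*t), 3*t^2*exp(-5*t)/2 + 2*t*exp(-5*t), t^2*exp(-5*t) + t*exp(-5*t) + exp(-5*t)]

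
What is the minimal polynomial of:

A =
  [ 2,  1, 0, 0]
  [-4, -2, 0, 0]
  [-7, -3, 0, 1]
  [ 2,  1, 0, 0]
x^2

The characteristic polynomial is χ_A(x) = x^4, so the eigenvalues are known. The minimal polynomial is
  m_A(x) = Π_λ (x − λ)^{k_λ}
where k_λ is the size of the *largest* Jordan block for λ (equivalently, the smallest k with (A − λI)^k v = 0 for every generalised eigenvector v of λ).

  λ = 0: largest Jordan block has size 2, contributing (x − 0)^2

So m_A(x) = x^2 = x^2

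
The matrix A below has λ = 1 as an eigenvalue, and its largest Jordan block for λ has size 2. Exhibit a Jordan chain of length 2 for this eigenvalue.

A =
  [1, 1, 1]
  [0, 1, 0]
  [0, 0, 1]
A Jordan chain for λ = 1 of length 2:
v_1 = (1, 0, 0)ᵀ
v_2 = (0, 1, 0)ᵀ

Let N = A − (1)·I. We want v_2 with N^2 v_2 = 0 but N^1 v_2 ≠ 0; then v_{j-1} := N · v_j for j = 2, …, 2.

Pick v_2 = (0, 1, 0)ᵀ.
Then v_1 = N · v_2 = (1, 0, 0)ᵀ.

Sanity check: (A − (1)·I) v_1 = (0, 0, 0)ᵀ = 0. ✓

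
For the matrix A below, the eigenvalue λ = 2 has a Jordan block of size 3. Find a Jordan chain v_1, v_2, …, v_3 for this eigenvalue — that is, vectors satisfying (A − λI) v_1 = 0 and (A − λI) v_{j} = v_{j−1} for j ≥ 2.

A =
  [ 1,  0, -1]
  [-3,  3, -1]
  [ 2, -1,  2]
A Jordan chain for λ = 2 of length 3:
v_1 = (-1, -2, 1)ᵀ
v_2 = (-1, -3, 2)ᵀ
v_3 = (1, 0, 0)ᵀ

Let N = A − (2)·I. We want v_3 with N^3 v_3 = 0 but N^2 v_3 ≠ 0; then v_{j-1} := N · v_j for j = 3, …, 2.

Pick v_3 = (1, 0, 0)ᵀ.
Then v_2 = N · v_3 = (-1, -3, 2)ᵀ.
Then v_1 = N · v_2 = (-1, -2, 1)ᵀ.

Sanity check: (A − (2)·I) v_1 = (0, 0, 0)ᵀ = 0. ✓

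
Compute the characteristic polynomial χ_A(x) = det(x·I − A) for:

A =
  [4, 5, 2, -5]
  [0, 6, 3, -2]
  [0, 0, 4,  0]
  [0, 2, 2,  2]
x^4 - 16*x^3 + 96*x^2 - 256*x + 256

Expanding det(x·I − A) (e.g. by cofactor expansion or by noting that A is similar to its Jordan form J, which has the same characteristic polynomial as A) gives
  χ_A(x) = x^4 - 16*x^3 + 96*x^2 - 256*x + 256
which factors as (x - 4)^4. The eigenvalues (with algebraic multiplicities) are λ = 4 with multiplicity 4.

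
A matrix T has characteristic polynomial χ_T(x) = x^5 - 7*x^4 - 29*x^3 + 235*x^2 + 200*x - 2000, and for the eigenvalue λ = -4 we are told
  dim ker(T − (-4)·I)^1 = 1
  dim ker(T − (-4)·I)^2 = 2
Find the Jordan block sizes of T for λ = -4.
Block sizes for λ = -4: [2]

From the dimensions of kernels of powers, the number of Jordan blocks of size at least j is d_j − d_{j−1} where d_j = dim ker(N^j) (with d_0 = 0). Computing the differences gives [1, 1].
The number of blocks of size exactly k is (#blocks of size ≥ k) − (#blocks of size ≥ k + 1), so the partition is: 1 block(s) of size 2.
In nonincreasing order the block sizes are [2].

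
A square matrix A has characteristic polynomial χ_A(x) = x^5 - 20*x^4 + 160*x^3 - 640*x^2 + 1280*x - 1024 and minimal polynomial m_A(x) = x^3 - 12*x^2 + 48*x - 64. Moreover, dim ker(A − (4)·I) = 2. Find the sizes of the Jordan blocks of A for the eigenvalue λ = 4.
Block sizes for λ = 4: [3, 2]

Step 1 — from the characteristic polynomial, algebraic multiplicity of λ = 4 is 5. From dim ker(A − (4)·I) = 2, there are exactly 2 Jordan blocks for λ = 4.
Step 2 — from the minimal polynomial, the factor (x − 4)^3 tells us the largest block for λ = 4 has size 3.
Step 3 — with total size 5, 2 blocks, and largest block 3, the block sizes (in nonincreasing order) are [3, 2].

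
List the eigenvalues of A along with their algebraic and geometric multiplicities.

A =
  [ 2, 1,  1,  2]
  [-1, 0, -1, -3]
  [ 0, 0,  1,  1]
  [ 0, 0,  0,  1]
λ = 1: alg = 4, geom = 2

Step 1 — factor the characteristic polynomial to read off the algebraic multiplicities:
  χ_A(x) = (x - 1)^4

Step 2 — compute geometric multiplicities via the rank-nullity identity g(λ) = n − rank(A − λI):
  rank(A − (1)·I) = 2, so dim ker(A − (1)·I) = n − 2 = 2

Summary:
  λ = 1: algebraic multiplicity = 4, geometric multiplicity = 2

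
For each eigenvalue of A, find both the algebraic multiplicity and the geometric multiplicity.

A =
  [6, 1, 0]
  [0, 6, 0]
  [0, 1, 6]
λ = 6: alg = 3, geom = 2

Step 1 — factor the characteristic polynomial to read off the algebraic multiplicities:
  χ_A(x) = (x - 6)^3

Step 2 — compute geometric multiplicities via the rank-nullity identity g(λ) = n − rank(A − λI):
  rank(A − (6)·I) = 1, so dim ker(A − (6)·I) = n − 1 = 2

Summary:
  λ = 6: algebraic multiplicity = 3, geometric multiplicity = 2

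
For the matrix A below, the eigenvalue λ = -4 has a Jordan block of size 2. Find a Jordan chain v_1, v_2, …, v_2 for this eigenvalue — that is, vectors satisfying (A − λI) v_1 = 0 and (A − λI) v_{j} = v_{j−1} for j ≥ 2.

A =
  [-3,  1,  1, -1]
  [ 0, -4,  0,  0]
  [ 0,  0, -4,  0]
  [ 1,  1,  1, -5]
A Jordan chain for λ = -4 of length 2:
v_1 = (1, 0, 0, 1)ᵀ
v_2 = (1, 0, 0, 0)ᵀ

Let N = A − (-4)·I. We want v_2 with N^2 v_2 = 0 but N^1 v_2 ≠ 0; then v_{j-1} := N · v_j for j = 2, …, 2.

Pick v_2 = (1, 0, 0, 0)ᵀ.
Then v_1 = N · v_2 = (1, 0, 0, 1)ᵀ.

Sanity check: (A − (-4)·I) v_1 = (0, 0, 0, 0)ᵀ = 0. ✓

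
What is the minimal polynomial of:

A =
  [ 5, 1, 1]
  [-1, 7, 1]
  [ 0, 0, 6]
x^2 - 12*x + 36

The characteristic polynomial is χ_A(x) = (x - 6)^3, so the eigenvalues are known. The minimal polynomial is
  m_A(x) = Π_λ (x − λ)^{k_λ}
where k_λ is the size of the *largest* Jordan block for λ (equivalently, the smallest k with (A − λI)^k v = 0 for every generalised eigenvector v of λ).

  λ = 6: largest Jordan block has size 2, contributing (x − 6)^2

So m_A(x) = (x - 6)^2 = x^2 - 12*x + 36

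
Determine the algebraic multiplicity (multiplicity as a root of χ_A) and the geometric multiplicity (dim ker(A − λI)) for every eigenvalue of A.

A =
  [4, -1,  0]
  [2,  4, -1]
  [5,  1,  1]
λ = 3: alg = 3, geom = 1

Step 1 — factor the characteristic polynomial to read off the algebraic multiplicities:
  χ_A(x) = (x - 3)^3

Step 2 — compute geometric multiplicities via the rank-nullity identity g(λ) = n − rank(A − λI):
  rank(A − (3)·I) = 2, so dim ker(A − (3)·I) = n − 2 = 1

Summary:
  λ = 3: algebraic multiplicity = 3, geometric multiplicity = 1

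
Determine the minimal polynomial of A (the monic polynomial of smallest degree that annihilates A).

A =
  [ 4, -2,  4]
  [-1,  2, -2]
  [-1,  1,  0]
x^3 - 6*x^2 + 12*x - 8

The characteristic polynomial is χ_A(x) = (x - 2)^3, so the eigenvalues are known. The minimal polynomial is
  m_A(x) = Π_λ (x − λ)^{k_λ}
where k_λ is the size of the *largest* Jordan block for λ (equivalently, the smallest k with (A − λI)^k v = 0 for every generalised eigenvector v of λ).

  λ = 2: largest Jordan block has size 3, contributing (x − 2)^3

So m_A(x) = (x - 2)^3 = x^3 - 6*x^2 + 12*x - 8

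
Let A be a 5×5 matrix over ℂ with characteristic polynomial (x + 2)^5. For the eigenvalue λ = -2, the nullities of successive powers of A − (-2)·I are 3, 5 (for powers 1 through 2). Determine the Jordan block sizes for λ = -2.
Block sizes for λ = -2: [2, 2, 1]

From the dimensions of kernels of powers, the number of Jordan blocks of size at least j is d_j − d_{j−1} where d_j = dim ker(N^j) (with d_0 = 0). Computing the differences gives [3, 2].
The number of blocks of size exactly k is (#blocks of size ≥ k) − (#blocks of size ≥ k + 1), so the partition is: 1 block(s) of size 1, 2 block(s) of size 2.
In nonincreasing order the block sizes are [2, 2, 1].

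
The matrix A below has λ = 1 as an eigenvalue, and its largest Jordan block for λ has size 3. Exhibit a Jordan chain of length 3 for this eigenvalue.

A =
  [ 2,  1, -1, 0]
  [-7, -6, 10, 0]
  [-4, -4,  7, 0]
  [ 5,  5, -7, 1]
A Jordan chain for λ = 1 of length 3:
v_1 = (-2, 2, 0, -2)ᵀ
v_2 = (1, -7, -4, 5)ᵀ
v_3 = (1, 0, 0, 0)ᵀ

Let N = A − (1)·I. We want v_3 with N^3 v_3 = 0 but N^2 v_3 ≠ 0; then v_{j-1} := N · v_j for j = 3, …, 2.

Pick v_3 = (1, 0, 0, 0)ᵀ.
Then v_2 = N · v_3 = (1, -7, -4, 5)ᵀ.
Then v_1 = N · v_2 = (-2, 2, 0, -2)ᵀ.

Sanity check: (A − (1)·I) v_1 = (0, 0, 0, 0)ᵀ = 0. ✓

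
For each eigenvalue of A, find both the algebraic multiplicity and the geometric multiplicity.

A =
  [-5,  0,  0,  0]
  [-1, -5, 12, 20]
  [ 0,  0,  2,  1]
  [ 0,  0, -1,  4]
λ = -5: alg = 2, geom = 1; λ = 3: alg = 2, geom = 1

Step 1 — factor the characteristic polynomial to read off the algebraic multiplicities:
  χ_A(x) = (x - 3)^2*(x + 5)^2

Step 2 — compute geometric multiplicities via the rank-nullity identity g(λ) = n − rank(A − λI):
  rank(A − (-5)·I) = 3, so dim ker(A − (-5)·I) = n − 3 = 1
  rank(A − (3)·I) = 3, so dim ker(A − (3)·I) = n − 3 = 1

Summary:
  λ = -5: algebraic multiplicity = 2, geometric multiplicity = 1
  λ = 3: algebraic multiplicity = 2, geometric multiplicity = 1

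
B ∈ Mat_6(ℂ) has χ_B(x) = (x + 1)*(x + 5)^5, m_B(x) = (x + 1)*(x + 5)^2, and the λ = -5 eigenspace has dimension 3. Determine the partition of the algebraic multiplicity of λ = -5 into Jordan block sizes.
Block sizes for λ = -5: [2, 2, 1]

Step 1 — from the characteristic polynomial, algebraic multiplicity of λ = -5 is 5. From dim ker(B − (-5)·I) = 3, there are exactly 3 Jordan blocks for λ = -5.
Step 2 — from the minimal polynomial, the factor (x + 5)^2 tells us the largest block for λ = -5 has size 2.
Step 3 — with total size 5, 3 blocks, and largest block 2, the block sizes (in nonincreasing order) are [2, 2, 1].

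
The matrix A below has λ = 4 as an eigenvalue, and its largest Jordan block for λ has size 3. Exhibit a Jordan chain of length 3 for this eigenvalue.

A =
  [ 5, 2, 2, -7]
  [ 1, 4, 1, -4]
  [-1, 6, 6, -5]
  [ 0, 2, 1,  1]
A Jordan chain for λ = 4 of length 3:
v_1 = (1, 0, 3, 1)ᵀ
v_2 = (1, 1, -1, 0)ᵀ
v_3 = (1, 0, 0, 0)ᵀ

Let N = A − (4)·I. We want v_3 with N^3 v_3 = 0 but N^2 v_3 ≠ 0; then v_{j-1} := N · v_j for j = 3, …, 2.

Pick v_3 = (1, 0, 0, 0)ᵀ.
Then v_2 = N · v_3 = (1, 1, -1, 0)ᵀ.
Then v_1 = N · v_2 = (1, 0, 3, 1)ᵀ.

Sanity check: (A − (4)·I) v_1 = (0, 0, 0, 0)ᵀ = 0. ✓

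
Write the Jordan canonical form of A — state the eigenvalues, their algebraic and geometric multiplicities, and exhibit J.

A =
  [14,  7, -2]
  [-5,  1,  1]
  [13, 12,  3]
J_3(6)

The characteristic polynomial is
  det(x·I − A) = x^3 - 18*x^2 + 108*x - 216 = (x - 6)^3

Eigenvalues and multiplicities (the geometric multiplicity of λ is n − rank(A − λI), which equals the number of Jordan blocks for λ):
  λ = 6: algebraic multiplicity = 3, geometric multiplicity = 1

Determining the block sizes for each eigenvalue:
  λ = 6: one block (gm = 1), so the single block has size am = 3 → block sizes [3]

Assembling the blocks gives a Jordan form
J =
  [6, 1, 0]
  [0, 6, 1]
  [0, 0, 6]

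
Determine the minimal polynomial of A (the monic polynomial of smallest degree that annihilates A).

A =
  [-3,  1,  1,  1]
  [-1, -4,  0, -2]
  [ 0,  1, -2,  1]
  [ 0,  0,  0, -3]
x^3 + 9*x^2 + 27*x + 27

The characteristic polynomial is χ_A(x) = (x + 3)^4, so the eigenvalues are known. The minimal polynomial is
  m_A(x) = Π_λ (x − λ)^{k_λ}
where k_λ is the size of the *largest* Jordan block for λ (equivalently, the smallest k with (A − λI)^k v = 0 for every generalised eigenvector v of λ).

  λ = -3: largest Jordan block has size 3, contributing (x + 3)^3

So m_A(x) = (x + 3)^3 = x^3 + 9*x^2 + 27*x + 27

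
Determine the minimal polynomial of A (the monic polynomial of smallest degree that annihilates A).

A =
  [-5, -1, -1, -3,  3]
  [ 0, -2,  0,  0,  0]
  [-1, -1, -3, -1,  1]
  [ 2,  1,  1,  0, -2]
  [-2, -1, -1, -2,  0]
x^3 + 6*x^2 + 12*x + 8

The characteristic polynomial is χ_A(x) = (x + 2)^5, so the eigenvalues are known. The minimal polynomial is
  m_A(x) = Π_λ (x − λ)^{k_λ}
where k_λ is the size of the *largest* Jordan block for λ (equivalently, the smallest k with (A − λI)^k v = 0 for every generalised eigenvector v of λ).

  λ = -2: largest Jordan block has size 3, contributing (x + 2)^3

So m_A(x) = (x + 2)^3 = x^3 + 6*x^2 + 12*x + 8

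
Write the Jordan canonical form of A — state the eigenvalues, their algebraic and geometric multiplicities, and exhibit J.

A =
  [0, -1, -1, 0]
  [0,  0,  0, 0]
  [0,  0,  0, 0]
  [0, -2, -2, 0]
J_2(0) ⊕ J_1(0) ⊕ J_1(0)

The characteristic polynomial is
  det(x·I − A) = x^4

Eigenvalues and multiplicities (the geometric multiplicity of λ is n − rank(A − λI), which equals the number of Jordan blocks for λ):
  λ = 0: algebraic multiplicity = 4, geometric multiplicity = 3

Determining the block sizes for each eigenvalue:
  λ = 0: 3 blocks summing to 4 forces exactly one block of size 2 and the rest size 1 → block sizes [2, 1, 1]

Assembling the blocks gives a Jordan form
J =
  [0, 1, 0, 0]
  [0, 0, 0, 0]
  [0, 0, 0, 0]
  [0, 0, 0, 0]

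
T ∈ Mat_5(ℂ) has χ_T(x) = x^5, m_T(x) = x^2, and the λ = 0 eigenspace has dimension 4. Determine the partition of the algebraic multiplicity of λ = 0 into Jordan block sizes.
Block sizes for λ = 0: [2, 1, 1, 1]

Step 1 — from the characteristic polynomial, algebraic multiplicity of λ = 0 is 5. From dim ker(T − (0)·I) = 4, there are exactly 4 Jordan blocks for λ = 0.
Step 2 — from the minimal polynomial, the factor (x − 0)^2 tells us the largest block for λ = 0 has size 2.
Step 3 — with total size 5, 4 blocks, and largest block 2, the block sizes (in nonincreasing order) are [2, 1, 1, 1].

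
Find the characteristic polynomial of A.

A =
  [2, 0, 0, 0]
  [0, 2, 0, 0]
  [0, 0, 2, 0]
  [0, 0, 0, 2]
x^4 - 8*x^3 + 24*x^2 - 32*x + 16

Expanding det(x·I − A) (e.g. by cofactor expansion or by noting that A is similar to its Jordan form J, which has the same characteristic polynomial as A) gives
  χ_A(x) = x^4 - 8*x^3 + 24*x^2 - 32*x + 16
which factors as (x - 2)^4. The eigenvalues (with algebraic multiplicities) are λ = 2 with multiplicity 4.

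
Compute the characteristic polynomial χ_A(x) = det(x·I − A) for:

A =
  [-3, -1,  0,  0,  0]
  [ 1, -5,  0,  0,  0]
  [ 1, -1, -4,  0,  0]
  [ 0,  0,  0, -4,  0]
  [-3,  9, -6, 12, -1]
x^5 + 17*x^4 + 112*x^3 + 352*x^2 + 512*x + 256

Expanding det(x·I − A) (e.g. by cofactor expansion or by noting that A is similar to its Jordan form J, which has the same characteristic polynomial as A) gives
  χ_A(x) = x^5 + 17*x^4 + 112*x^3 + 352*x^2 + 512*x + 256
which factors as (x + 1)*(x + 4)^4. The eigenvalues (with algebraic multiplicities) are λ = -4 with multiplicity 4, λ = -1 with multiplicity 1.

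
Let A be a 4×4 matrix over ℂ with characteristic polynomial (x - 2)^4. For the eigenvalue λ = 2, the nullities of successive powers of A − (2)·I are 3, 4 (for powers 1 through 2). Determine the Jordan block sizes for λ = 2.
Block sizes for λ = 2: [2, 1, 1]

From the dimensions of kernels of powers, the number of Jordan blocks of size at least j is d_j − d_{j−1} where d_j = dim ker(N^j) (with d_0 = 0). Computing the differences gives [3, 1].
The number of blocks of size exactly k is (#blocks of size ≥ k) − (#blocks of size ≥ k + 1), so the partition is: 2 block(s) of size 1, 1 block(s) of size 2.
In nonincreasing order the block sizes are [2, 1, 1].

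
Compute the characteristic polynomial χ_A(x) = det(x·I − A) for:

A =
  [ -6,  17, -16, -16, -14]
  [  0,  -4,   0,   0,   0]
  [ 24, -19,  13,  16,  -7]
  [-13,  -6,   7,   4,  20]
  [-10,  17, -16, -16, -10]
x^5 + 3*x^4 - 32*x^3 - 96*x^2 + 256*x + 768

Expanding det(x·I − A) (e.g. by cofactor expansion or by noting that A is similar to its Jordan form J, which has the same characteristic polynomial as A) gives
  χ_A(x) = x^5 + 3*x^4 - 32*x^3 - 96*x^2 + 256*x + 768
which factors as (x - 4)^2*(x + 3)*(x + 4)^2. The eigenvalues (with algebraic multiplicities) are λ = -4 with multiplicity 2, λ = -3 with multiplicity 1, λ = 4 with multiplicity 2.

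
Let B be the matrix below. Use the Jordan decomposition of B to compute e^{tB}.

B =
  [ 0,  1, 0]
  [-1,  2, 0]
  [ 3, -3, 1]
e^{tB} =
  [-t*exp(t) + exp(t), t*exp(t), 0]
  [-t*exp(t), t*exp(t) + exp(t), 0]
  [3*t*exp(t), -3*t*exp(t), exp(t)]

Strategy: write B = P · J · P⁻¹ where J is a Jordan canonical form, so e^{tB} = P · e^{tJ} · P⁻¹, and e^{tJ} can be computed block-by-block.

B has Jordan form
J =
  [1, 1, 0]
  [0, 1, 0]
  [0, 0, 1]
(up to reordering of blocks).

Per-block formulas:
  For a 1×1 block at λ = 1: exp(t · [1]) = [e^(1t)].
  For a 2×2 Jordan block J_2(1): exp(t · J_2(1)) = e^(1t)·(I + t·N), where N is the 2×2 nilpotent shift.

After assembling e^{tJ} and conjugating by P, we get:

e^{tB} =
  [-t*exp(t) + exp(t), t*exp(t), 0]
  [-t*exp(t), t*exp(t) + exp(t), 0]
  [3*t*exp(t), -3*t*exp(t), exp(t)]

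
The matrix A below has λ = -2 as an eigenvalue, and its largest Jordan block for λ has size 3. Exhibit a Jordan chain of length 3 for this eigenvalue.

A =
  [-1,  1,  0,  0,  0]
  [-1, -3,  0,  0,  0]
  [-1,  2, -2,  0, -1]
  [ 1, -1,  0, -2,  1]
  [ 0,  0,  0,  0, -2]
A Jordan chain for λ = -2 of length 3:
v_1 = (0, 0, -3, 2, 0)ᵀ
v_2 = (1, -1, -1, 1, 0)ᵀ
v_3 = (1, 0, 0, 0, 0)ᵀ

Let N = A − (-2)·I. We want v_3 with N^3 v_3 = 0 but N^2 v_3 ≠ 0; then v_{j-1} := N · v_j for j = 3, …, 2.

Pick v_3 = (1, 0, 0, 0, 0)ᵀ.
Then v_2 = N · v_3 = (1, -1, -1, 1, 0)ᵀ.
Then v_1 = N · v_2 = (0, 0, -3, 2, 0)ᵀ.

Sanity check: (A − (-2)·I) v_1 = (0, 0, 0, 0, 0)ᵀ = 0. ✓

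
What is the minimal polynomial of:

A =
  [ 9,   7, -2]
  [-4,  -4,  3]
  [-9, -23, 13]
x^3 - 18*x^2 + 108*x - 216

The characteristic polynomial is χ_A(x) = (x - 6)^3, so the eigenvalues are known. The minimal polynomial is
  m_A(x) = Π_λ (x − λ)^{k_λ}
where k_λ is the size of the *largest* Jordan block for λ (equivalently, the smallest k with (A − λI)^k v = 0 for every generalised eigenvector v of λ).

  λ = 6: largest Jordan block has size 3, contributing (x − 6)^3

So m_A(x) = (x - 6)^3 = x^3 - 18*x^2 + 108*x - 216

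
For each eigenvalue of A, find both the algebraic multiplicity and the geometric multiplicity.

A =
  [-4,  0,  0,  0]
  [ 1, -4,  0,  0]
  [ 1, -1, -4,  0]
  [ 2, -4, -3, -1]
λ = -4: alg = 3, geom = 1; λ = -1: alg = 1, geom = 1

Step 1 — factor the characteristic polynomial to read off the algebraic multiplicities:
  χ_A(x) = (x + 1)*(x + 4)^3

Step 2 — compute geometric multiplicities via the rank-nullity identity g(λ) = n − rank(A − λI):
  rank(A − (-4)·I) = 3, so dim ker(A − (-4)·I) = n − 3 = 1
  rank(A − (-1)·I) = 3, so dim ker(A − (-1)·I) = n − 3 = 1

Summary:
  λ = -4: algebraic multiplicity = 3, geometric multiplicity = 1
  λ = -1: algebraic multiplicity = 1, geometric multiplicity = 1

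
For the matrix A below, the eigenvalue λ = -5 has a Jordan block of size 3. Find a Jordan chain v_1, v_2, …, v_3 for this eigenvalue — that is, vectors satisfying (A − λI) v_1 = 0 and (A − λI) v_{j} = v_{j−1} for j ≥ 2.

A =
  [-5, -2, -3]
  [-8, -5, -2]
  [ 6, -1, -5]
A Jordan chain for λ = -5 of length 3:
v_1 = (-2, -12, 8)ᵀ
v_2 = (0, -8, 6)ᵀ
v_3 = (1, 0, 0)ᵀ

Let N = A − (-5)·I. We want v_3 with N^3 v_3 = 0 but N^2 v_3 ≠ 0; then v_{j-1} := N · v_j for j = 3, …, 2.

Pick v_3 = (1, 0, 0)ᵀ.
Then v_2 = N · v_3 = (0, -8, 6)ᵀ.
Then v_1 = N · v_2 = (-2, -12, 8)ᵀ.

Sanity check: (A − (-5)·I) v_1 = (0, 0, 0)ᵀ = 0. ✓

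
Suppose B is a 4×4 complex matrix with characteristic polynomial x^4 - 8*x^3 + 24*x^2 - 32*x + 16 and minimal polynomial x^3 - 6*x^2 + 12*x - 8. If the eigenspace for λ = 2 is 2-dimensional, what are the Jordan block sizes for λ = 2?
Block sizes for λ = 2: [3, 1]

Step 1 — from the characteristic polynomial, algebraic multiplicity of λ = 2 is 4. From dim ker(B − (2)·I) = 2, there are exactly 2 Jordan blocks for λ = 2.
Step 2 — from the minimal polynomial, the factor (x − 2)^3 tells us the largest block for λ = 2 has size 3.
Step 3 — with total size 4, 2 blocks, and largest block 3, the block sizes (in nonincreasing order) are [3, 1].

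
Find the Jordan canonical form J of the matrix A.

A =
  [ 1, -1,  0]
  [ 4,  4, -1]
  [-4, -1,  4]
J_3(3)

The characteristic polynomial is
  det(x·I − A) = x^3 - 9*x^2 + 27*x - 27 = (x - 3)^3

Eigenvalues and multiplicities (the geometric multiplicity of λ is n − rank(A − λI), which equals the number of Jordan blocks for λ):
  λ = 3: algebraic multiplicity = 3, geometric multiplicity = 1

Determining the block sizes for each eigenvalue:
  λ = 3: one block (gm = 1), so the single block has size am = 3 → block sizes [3]

Assembling the blocks gives a Jordan form
J =
  [3, 1, 0]
  [0, 3, 1]
  [0, 0, 3]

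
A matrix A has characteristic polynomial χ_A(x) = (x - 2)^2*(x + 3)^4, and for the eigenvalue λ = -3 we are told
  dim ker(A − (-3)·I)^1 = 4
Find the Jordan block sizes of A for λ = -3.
Block sizes for λ = -3: [1, 1, 1, 1]

From the dimensions of kernels of powers, the number of Jordan blocks of size at least j is d_j − d_{j−1} where d_j = dim ker(N^j) (with d_0 = 0). Computing the differences gives [4].
The number of blocks of size exactly k is (#blocks of size ≥ k) − (#blocks of size ≥ k + 1), so the partition is: 4 block(s) of size 1.
In nonincreasing order the block sizes are [1, 1, 1, 1].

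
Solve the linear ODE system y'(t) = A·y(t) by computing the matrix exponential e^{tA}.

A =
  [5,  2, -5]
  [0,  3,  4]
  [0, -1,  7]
e^{tA} =
  [exp(5*t), t^2*exp(5*t)/2 + 2*t*exp(5*t), -t^2*exp(5*t) - 5*t*exp(5*t)]
  [0, -2*t*exp(5*t) + exp(5*t), 4*t*exp(5*t)]
  [0, -t*exp(5*t), 2*t*exp(5*t) + exp(5*t)]

Strategy: write A = P · J · P⁻¹ where J is a Jordan canonical form, so e^{tA} = P · e^{tJ} · P⁻¹, and e^{tJ} can be computed block-by-block.

A has Jordan form
J =
  [5, 1, 0]
  [0, 5, 1]
  [0, 0, 5]
(up to reordering of blocks).

Per-block formulas:
  For a 3×3 Jordan block J_3(5): exp(t · J_3(5)) = e^(5t)·(I + t·N + (t^2/2)·N^2), where N is the 3×3 nilpotent shift.

After assembling e^{tJ} and conjugating by P, we get:

e^{tA} =
  [exp(5*t), t^2*exp(5*t)/2 + 2*t*exp(5*t), -t^2*exp(5*t) - 5*t*exp(5*t)]
  [0, -2*t*exp(5*t) + exp(5*t), 4*t*exp(5*t)]
  [0, -t*exp(5*t), 2*t*exp(5*t) + exp(5*t)]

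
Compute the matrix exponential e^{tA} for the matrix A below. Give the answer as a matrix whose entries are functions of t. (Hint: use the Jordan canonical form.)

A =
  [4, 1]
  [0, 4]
e^{tA} =
  [exp(4*t), t*exp(4*t)]
  [0, exp(4*t)]

Strategy: write A = P · J · P⁻¹ where J is a Jordan canonical form, so e^{tA} = P · e^{tJ} · P⁻¹, and e^{tJ} can be computed block-by-block.

A has Jordan form
J =
  [4, 1]
  [0, 4]
(up to reordering of blocks).

Per-block formulas:
  For a 2×2 Jordan block J_2(4): exp(t · J_2(4)) = e^(4t)·(I + t·N), where N is the 2×2 nilpotent shift.

After assembling e^{tJ} and conjugating by P, we get:

e^{tA} =
  [exp(4*t), t*exp(4*t)]
  [0, exp(4*t)]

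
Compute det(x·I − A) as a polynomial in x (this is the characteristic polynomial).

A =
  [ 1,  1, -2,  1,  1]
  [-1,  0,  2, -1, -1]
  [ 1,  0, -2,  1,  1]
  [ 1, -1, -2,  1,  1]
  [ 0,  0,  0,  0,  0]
x^5

Expanding det(x·I − A) (e.g. by cofactor expansion or by noting that A is similar to its Jordan form J, which has the same characteristic polynomial as A) gives
  χ_A(x) = x^5
which factors as x^5. The eigenvalues (with algebraic multiplicities) are λ = 0 with multiplicity 5.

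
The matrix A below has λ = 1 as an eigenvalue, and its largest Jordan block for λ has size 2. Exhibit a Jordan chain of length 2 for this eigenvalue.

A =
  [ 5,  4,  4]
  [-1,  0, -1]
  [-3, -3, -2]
A Jordan chain for λ = 1 of length 2:
v_1 = (4, -1, -3)ᵀ
v_2 = (1, 0, 0)ᵀ

Let N = A − (1)·I. We want v_2 with N^2 v_2 = 0 but N^1 v_2 ≠ 0; then v_{j-1} := N · v_j for j = 2, …, 2.

Pick v_2 = (1, 0, 0)ᵀ.
Then v_1 = N · v_2 = (4, -1, -3)ᵀ.

Sanity check: (A − (1)·I) v_1 = (0, 0, 0)ᵀ = 0. ✓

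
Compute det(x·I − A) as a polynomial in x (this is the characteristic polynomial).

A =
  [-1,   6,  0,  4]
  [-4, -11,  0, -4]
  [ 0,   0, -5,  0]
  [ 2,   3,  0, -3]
x^4 + 20*x^3 + 150*x^2 + 500*x + 625

Expanding det(x·I − A) (e.g. by cofactor expansion or by noting that A is similar to its Jordan form J, which has the same characteristic polynomial as A) gives
  χ_A(x) = x^4 + 20*x^3 + 150*x^2 + 500*x + 625
which factors as (x + 5)^4. The eigenvalues (with algebraic multiplicities) are λ = -5 with multiplicity 4.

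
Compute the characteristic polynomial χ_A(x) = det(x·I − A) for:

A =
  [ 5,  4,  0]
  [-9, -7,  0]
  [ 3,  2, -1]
x^3 + 3*x^2 + 3*x + 1

Expanding det(x·I − A) (e.g. by cofactor expansion or by noting that A is similar to its Jordan form J, which has the same characteristic polynomial as A) gives
  χ_A(x) = x^3 + 3*x^2 + 3*x + 1
which factors as (x + 1)^3. The eigenvalues (with algebraic multiplicities) are λ = -1 with multiplicity 3.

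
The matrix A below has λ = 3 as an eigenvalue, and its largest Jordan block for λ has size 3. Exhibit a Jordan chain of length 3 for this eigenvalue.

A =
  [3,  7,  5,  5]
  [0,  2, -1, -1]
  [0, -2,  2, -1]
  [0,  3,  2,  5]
A Jordan chain for λ = 3 of length 3:
v_1 = (-2, 0, 1, -1)ᵀ
v_2 = (7, -1, -2, 3)ᵀ
v_3 = (0, 1, 0, 0)ᵀ

Let N = A − (3)·I. We want v_3 with N^3 v_3 = 0 but N^2 v_3 ≠ 0; then v_{j-1} := N · v_j for j = 3, …, 2.

Pick v_3 = (0, 1, 0, 0)ᵀ.
Then v_2 = N · v_3 = (7, -1, -2, 3)ᵀ.
Then v_1 = N · v_2 = (-2, 0, 1, -1)ᵀ.

Sanity check: (A − (3)·I) v_1 = (0, 0, 0, 0)ᵀ = 0. ✓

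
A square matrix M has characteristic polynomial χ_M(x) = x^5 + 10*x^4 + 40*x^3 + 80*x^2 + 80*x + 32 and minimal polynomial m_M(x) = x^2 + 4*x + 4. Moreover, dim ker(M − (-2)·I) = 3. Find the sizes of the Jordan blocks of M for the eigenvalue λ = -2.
Block sizes for λ = -2: [2, 2, 1]

Step 1 — from the characteristic polynomial, algebraic multiplicity of λ = -2 is 5. From dim ker(M − (-2)·I) = 3, there are exactly 3 Jordan blocks for λ = -2.
Step 2 — from the minimal polynomial, the factor (x + 2)^2 tells us the largest block for λ = -2 has size 2.
Step 3 — with total size 5, 3 blocks, and largest block 2, the block sizes (in nonincreasing order) are [2, 2, 1].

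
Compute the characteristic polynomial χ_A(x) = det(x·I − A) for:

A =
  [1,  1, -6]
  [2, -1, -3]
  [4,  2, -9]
x^3 + 9*x^2 + 27*x + 27

Expanding det(x·I − A) (e.g. by cofactor expansion or by noting that A is similar to its Jordan form J, which has the same characteristic polynomial as A) gives
  χ_A(x) = x^3 + 9*x^2 + 27*x + 27
which factors as (x + 3)^3. The eigenvalues (with algebraic multiplicities) are λ = -3 with multiplicity 3.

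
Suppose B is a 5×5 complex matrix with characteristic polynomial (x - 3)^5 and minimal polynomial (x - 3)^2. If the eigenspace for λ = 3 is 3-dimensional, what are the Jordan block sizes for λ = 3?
Block sizes for λ = 3: [2, 2, 1]

Step 1 — from the characteristic polynomial, algebraic multiplicity of λ = 3 is 5. From dim ker(B − (3)·I) = 3, there are exactly 3 Jordan blocks for λ = 3.
Step 2 — from the minimal polynomial, the factor (x − 3)^2 tells us the largest block for λ = 3 has size 2.
Step 3 — with total size 5, 3 blocks, and largest block 2, the block sizes (in nonincreasing order) are [2, 2, 1].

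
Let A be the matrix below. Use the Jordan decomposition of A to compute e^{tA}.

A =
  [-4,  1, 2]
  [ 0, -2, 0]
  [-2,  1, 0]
e^{tA} =
  [-2*t*exp(-2*t) + exp(-2*t), t*exp(-2*t), 2*t*exp(-2*t)]
  [0, exp(-2*t), 0]
  [-2*t*exp(-2*t), t*exp(-2*t), 2*t*exp(-2*t) + exp(-2*t)]

Strategy: write A = P · J · P⁻¹ where J is a Jordan canonical form, so e^{tA} = P · e^{tJ} · P⁻¹, and e^{tJ} can be computed block-by-block.

A has Jordan form
J =
  [-2,  1,  0]
  [ 0, -2,  0]
  [ 0,  0, -2]
(up to reordering of blocks).

Per-block formulas:
  For a 2×2 Jordan block J_2(-2): exp(t · J_2(-2)) = e^(-2t)·(I + t·N), where N is the 2×2 nilpotent shift.
  For a 1×1 block at λ = -2: exp(t · [-2]) = [e^(-2t)].

After assembling e^{tJ} and conjugating by P, we get:

e^{tA} =
  [-2*t*exp(-2*t) + exp(-2*t), t*exp(-2*t), 2*t*exp(-2*t)]
  [0, exp(-2*t), 0]
  [-2*t*exp(-2*t), t*exp(-2*t), 2*t*exp(-2*t) + exp(-2*t)]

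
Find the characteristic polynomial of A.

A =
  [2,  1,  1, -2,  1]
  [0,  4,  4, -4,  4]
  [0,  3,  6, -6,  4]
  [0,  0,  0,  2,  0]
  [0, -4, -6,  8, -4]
x^5 - 10*x^4 + 40*x^3 - 80*x^2 + 80*x - 32

Expanding det(x·I − A) (e.g. by cofactor expansion or by noting that A is similar to its Jordan form J, which has the same characteristic polynomial as A) gives
  χ_A(x) = x^5 - 10*x^4 + 40*x^3 - 80*x^2 + 80*x - 32
which factors as (x - 2)^5. The eigenvalues (with algebraic multiplicities) are λ = 2 with multiplicity 5.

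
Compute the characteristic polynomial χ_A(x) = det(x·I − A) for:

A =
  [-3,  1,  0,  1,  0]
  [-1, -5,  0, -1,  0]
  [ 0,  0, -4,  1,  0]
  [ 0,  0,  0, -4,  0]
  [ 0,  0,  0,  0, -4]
x^5 + 20*x^4 + 160*x^3 + 640*x^2 + 1280*x + 1024

Expanding det(x·I − A) (e.g. by cofactor expansion or by noting that A is similar to its Jordan form J, which has the same characteristic polynomial as A) gives
  χ_A(x) = x^5 + 20*x^4 + 160*x^3 + 640*x^2 + 1280*x + 1024
which factors as (x + 4)^5. The eigenvalues (with algebraic multiplicities) are λ = -4 with multiplicity 5.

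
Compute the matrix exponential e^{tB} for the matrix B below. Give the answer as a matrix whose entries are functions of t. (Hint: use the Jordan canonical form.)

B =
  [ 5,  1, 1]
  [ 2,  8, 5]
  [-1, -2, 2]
e^{tB} =
  [t^2*exp(5*t)/2 + exp(5*t), t^2*exp(5*t)/2 + t*exp(5*t), t^2*exp(5*t) + t*exp(5*t)]
  [t^2*exp(5*t)/2 + 2*t*exp(5*t), t^2*exp(5*t)/2 + 3*t*exp(5*t) + exp(5*t), t^2*exp(5*t) + 5*t*exp(5*t)]
  [-t^2*exp(5*t)/2 - t*exp(5*t), -t^2*exp(5*t)/2 - 2*t*exp(5*t), -t^2*exp(5*t) - 3*t*exp(5*t) + exp(5*t)]

Strategy: write B = P · J · P⁻¹ where J is a Jordan canonical form, so e^{tB} = P · e^{tJ} · P⁻¹, and e^{tJ} can be computed block-by-block.

B has Jordan form
J =
  [5, 1, 0]
  [0, 5, 1]
  [0, 0, 5]
(up to reordering of blocks).

Per-block formulas:
  For a 3×3 Jordan block J_3(5): exp(t · J_3(5)) = e^(5t)·(I + t·N + (t^2/2)·N^2), where N is the 3×3 nilpotent shift.

After assembling e^{tJ} and conjugating by P, we get:

e^{tB} =
  [t^2*exp(5*t)/2 + exp(5*t), t^2*exp(5*t)/2 + t*exp(5*t), t^2*exp(5*t) + t*exp(5*t)]
  [t^2*exp(5*t)/2 + 2*t*exp(5*t), t^2*exp(5*t)/2 + 3*t*exp(5*t) + exp(5*t), t^2*exp(5*t) + 5*t*exp(5*t)]
  [-t^2*exp(5*t)/2 - t*exp(5*t), -t^2*exp(5*t)/2 - 2*t*exp(5*t), -t^2*exp(5*t) - 3*t*exp(5*t) + exp(5*t)]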